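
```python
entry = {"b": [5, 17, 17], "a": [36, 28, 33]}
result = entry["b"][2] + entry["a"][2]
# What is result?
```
Trace:
  entry={'b': [5, 17, 17], 'a': [36, 28, 33]}
  entry={'b': [5, 17, 17], 'a': [36, 28, 33]}, result=50

Final answer: 50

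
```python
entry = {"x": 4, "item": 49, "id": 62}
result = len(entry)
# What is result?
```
Trace:
  entry={'x': 4, 'item': 49, 'id': 62}
  entry={'x': 4, 'item': 49, 'id': 62}, result=3

Final answer: 3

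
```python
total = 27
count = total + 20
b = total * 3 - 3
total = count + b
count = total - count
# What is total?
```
Trace:
  total=27
  total=27, count=47
  total=27, count=47, b=78
  total=125, count=47, b=78
  total=125, count=78, b=78

Final answer: 125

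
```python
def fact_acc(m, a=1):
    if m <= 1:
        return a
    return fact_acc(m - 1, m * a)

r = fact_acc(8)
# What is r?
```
Call trace:
fact_acc(m=8, a=1)
  fact_acc(m=7, a=8)
    fact_acc(m=6, a=56)
      fact_acc(m=5, a=336)
        fact_acc(m=4, a=1680)
          fact_acc(m=3, a=6720)
            fact_acc(m=2, a=20160)
              fact_acc(m=1, a=40320)
              -> return 40320
            -> return 40320
          -> return 40320
        -> return 40320
      -> return 40320
    -> return 40320
  -> return 40320
-> return 40320

Final answer: 40320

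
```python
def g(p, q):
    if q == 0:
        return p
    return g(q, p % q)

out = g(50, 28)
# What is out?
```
Call trace:
g(p=50, q=28)
  g(p=28, q=22)
    g(p=22, q=6)
      g(p=6, q=4)
        g(p=4, q=2)
          g(p=2, q=0)
          -> return 2
        -> return 2
      -> return 2
    -> return 2
  -> return 2
-> return 2

Final answer: 2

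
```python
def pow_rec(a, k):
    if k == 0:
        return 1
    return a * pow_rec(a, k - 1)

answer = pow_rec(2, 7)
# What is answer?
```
Call trace:
pow_rec(a=2, k=7)
  pow_rec(a=2, k=6)
    pow_rec(a=2, k=5)
      pow_rec(a=2, k=4)
        pow_rec(a=2, k=3)
          pow_rec(a=2, k=2)
            pow_rec(a=2, k=1)
              pow_rec(a=2, k=0)
              -> return 1
            -> return 2
          -> return 4
        -> return 8
      -> return 16
    -> return 32
  -> return 64
-> return 128

Final answer: 128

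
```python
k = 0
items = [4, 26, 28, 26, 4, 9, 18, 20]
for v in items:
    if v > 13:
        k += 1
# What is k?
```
Trace:
  k=0
  k=0, v=4
  k=1, v=26
  k=2, v=28
  k=3, v=26
  k=3, v=4
  k=3, v=9
  k=4, v=18
  k=5, v=20

Final answer: 5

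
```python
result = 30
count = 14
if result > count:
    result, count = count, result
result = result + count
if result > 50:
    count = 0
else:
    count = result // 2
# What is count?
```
Trace:
  result=30
  result=30, count=14
  result=14, count=30
  result=44, count=30
  result=44, count=22

Final answer: 22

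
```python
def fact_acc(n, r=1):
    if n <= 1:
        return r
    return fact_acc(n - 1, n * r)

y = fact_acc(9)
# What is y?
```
Call trace:
fact_acc(n=9, r=1)
  fact_acc(n=8, r=9)
    fact_acc(n=7, r=72)
      fact_acc(n=6, r=504)
        fact_acc(n=5, r=3024)
          fact_acc(n=4, r=15120)
            fact_acc(n=3, r=60480)
              fact_acc(n=2, r=181440)
                fact_acc(n=1, r=362880)
                -> return 362880
              -> return 362880
            -> return 362880
          -> return 362880
        -> return 362880
      -> return 362880
    -> return 362880
  -> return 362880
-> return 362880

Final answer: 362880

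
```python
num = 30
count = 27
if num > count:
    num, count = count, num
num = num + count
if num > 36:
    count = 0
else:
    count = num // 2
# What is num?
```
Trace:
  num=30
  num=30, count=27
  num=27, count=30
  num=57, count=30
  num=57, count=0

Final answer: 57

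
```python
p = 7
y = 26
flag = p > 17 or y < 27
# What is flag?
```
Trace:
  p=7
  p=7, y=26
  p=7, y=26, flag=True

Final answer: True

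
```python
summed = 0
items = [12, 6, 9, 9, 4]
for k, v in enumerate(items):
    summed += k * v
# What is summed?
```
Trace:
  summed=0
  summed=0, k=0, v=12
  summed=6, k=1, v=6
  summed=24, k=2, v=9
  summed=51, k=3, v=9
  summed=67, k=4, v=4

Final answer: 67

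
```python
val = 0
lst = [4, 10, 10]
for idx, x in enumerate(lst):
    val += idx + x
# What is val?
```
Trace:
  val=0
  val=4, idx=0, x=4
  val=15, idx=1, x=10
  val=27, idx=2, x=10

Final answer: 27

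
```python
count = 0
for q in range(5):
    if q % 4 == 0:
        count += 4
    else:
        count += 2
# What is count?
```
Trace:
  count=0
  count=4, q=0
  count=6, q=1
  count=8, q=2
  count=10, q=3
  count=14, q=4

Final answer: 14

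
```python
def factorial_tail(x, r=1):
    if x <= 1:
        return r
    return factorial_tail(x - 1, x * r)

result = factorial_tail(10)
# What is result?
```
Call trace:
factorial_tail(x=10, r=1)
  factorial_tail(x=9, r=10)
    factorial_tail(x=8, r=90)
      factorial_tail(x=7, r=720)
        factorial_tail(x=6, r=5040)
          factorial_tail(x=5, r=30240)
            factorial_tail(x=4, r=151200)
              factorial_tail(x=3, r=604800)
                factorial_tail(x=2, r=1814400)
                  factorial_tail(x=1, r=3628800)
                  -> return 3628800
                -> return 3628800
              -> return 3628800
            -> return 3628800
          -> return 3628800
        -> return 3628800
      -> return 3628800
    -> return 3628800
  -> return 3628800
-> return 3628800

Final answer: 3628800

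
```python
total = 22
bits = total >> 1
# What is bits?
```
Trace:
  total=22
  total=22, bits=11

Final answer: 11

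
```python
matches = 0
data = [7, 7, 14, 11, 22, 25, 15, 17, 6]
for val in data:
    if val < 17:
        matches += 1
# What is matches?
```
Trace:
  matches=0
  matches=1, val=7
  matches=2, val=7
  matches=3, val=14
  matches=4, val=11
  matches=4, val=22
  matches=4, val=25
  matches=5, val=15
  matches=5, val=17
  matches=6, val=6

Final answer: 6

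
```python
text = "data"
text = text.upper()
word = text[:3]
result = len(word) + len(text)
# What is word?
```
Trace:
  text='data'
  text='DATA'
  text='DATA', word='DAT'
  text='DATA', word='DAT', result=7

Final answer: 'DAT'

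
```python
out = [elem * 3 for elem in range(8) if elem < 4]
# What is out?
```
Trace:
  elem=0
  elem=1
  elem=2
  elem=3
  elem=4
  elem=5
  elem=6
  elem=7
  out=[0, 3, 6, 9]

Final answer: [0, 3, 6, 9]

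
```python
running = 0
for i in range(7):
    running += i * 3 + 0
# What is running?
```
Trace:
  running=0
  running=0, i=0
  running=3, i=1
  running=9, i=2
  running=18, i=3
  running=30, i=4
  running=45, i=5
  running=63, i=6

Final answer: 63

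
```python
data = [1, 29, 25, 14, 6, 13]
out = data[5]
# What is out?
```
Trace:
  data=[1, 29, 25, 14, 6, 13]
  data=[1, 29, 25, 14, 6, 13], out=13

Final answer: 13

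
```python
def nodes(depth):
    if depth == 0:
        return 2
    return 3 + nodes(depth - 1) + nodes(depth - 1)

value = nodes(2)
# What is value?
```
Call trace (a repeated sub-call is expanded the first time; later identical calls just restate its return value):
nodes(depth=2)
  nodes(depth=1)
    nodes(depth=0)
    -> return 2
    nodes(depth=0)
    -> return 2
  -> return 7
  nodes(depth=1) -> return 7  (same call as traced above)
-> return 17

Final answer: 17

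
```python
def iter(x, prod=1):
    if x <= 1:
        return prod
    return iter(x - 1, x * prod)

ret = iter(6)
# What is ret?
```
Call trace:
iter(x=6, prod=1)
  iter(x=5, prod=6)
    iter(x=4, prod=30)
      iter(x=3, prod=120)
        iter(x=2, prod=360)
          iter(x=1, prod=720)
          -> return 720
        -> return 720
      -> return 720
    -> return 720
  -> return 720
-> return 720

Final answer: 720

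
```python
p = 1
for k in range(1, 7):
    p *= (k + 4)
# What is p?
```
Trace:
  p=1
  p=5, k=1
  p=30, k=2
  p=210, k=3
  p=1680, k=4
  p=15120, k=5
  p=151200, k=6

Final answer: 151200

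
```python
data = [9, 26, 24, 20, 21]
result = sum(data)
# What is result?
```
Trace:
  data=[9, 26, 24, 20, 21]
  data=[9, 26, 24, 20, 21], result=100

Final answer: 100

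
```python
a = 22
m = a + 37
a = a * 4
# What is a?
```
Trace:
  a=22
  a=22, m=59
  a=88, m=59

Final answer: 88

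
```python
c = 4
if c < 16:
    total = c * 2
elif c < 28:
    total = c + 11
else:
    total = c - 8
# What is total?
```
Trace:
  c=4
  c=4, total=8

Final answer: 8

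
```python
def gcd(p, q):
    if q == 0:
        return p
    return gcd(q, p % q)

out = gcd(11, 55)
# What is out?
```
Call trace:
gcd(p=11, q=55)
  gcd(p=55, q=11)
    gcd(p=11, q=0)
    -> return 11
  -> return 11
-> return 11

Final answer: 11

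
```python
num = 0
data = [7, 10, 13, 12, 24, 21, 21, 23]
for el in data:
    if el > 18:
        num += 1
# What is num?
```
Trace:
  num=0
  num=0, el=7
  num=0, el=10
  num=0, el=13
  num=0, el=12
  num=1, el=24
  num=2, el=21
  num=3, el=21
  num=4, el=23

Final answer: 4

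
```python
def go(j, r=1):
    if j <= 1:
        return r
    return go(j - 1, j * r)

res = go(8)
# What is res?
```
Call trace:
go(j=8, r=1)
  go(j=7, r=8)
    go(j=6, r=56)
      go(j=5, r=336)
        go(j=4, r=1680)
          go(j=3, r=6720)
            go(j=2, r=20160)
              go(j=1, r=40320)
              -> return 40320
            -> return 40320
          -> return 40320
        -> return 40320
      -> return 40320
    -> return 40320
  -> return 40320
-> return 40320

Final answer: 40320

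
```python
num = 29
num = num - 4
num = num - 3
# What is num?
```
Trace:
  num=29
  num=25
  num=22

Final answer: 22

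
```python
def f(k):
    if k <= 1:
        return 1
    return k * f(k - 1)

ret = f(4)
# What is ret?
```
Call trace:
f(k=4)
  f(k=3)
    f(k=2)
      f(k=1)
      -> return 1
    -> return 2
  -> return 6
-> return 24

Final answer: 24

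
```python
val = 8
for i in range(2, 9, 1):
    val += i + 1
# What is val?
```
Trace:
  val=8
  val=11, i=2
  val=15, i=3
  val=20, i=4
  val=26, i=5
  val=33, i=6
  val=41, i=7
  val=50, i=8

Final answer: 50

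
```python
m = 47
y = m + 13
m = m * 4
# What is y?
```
Trace:
  m=47
  m=47, y=60
  m=188, y=60

Final answer: 60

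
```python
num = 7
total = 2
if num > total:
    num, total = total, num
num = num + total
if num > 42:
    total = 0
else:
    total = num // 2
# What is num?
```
Trace:
  num=7
  num=7, total=2
  num=2, total=7
  num=9, total=7
  num=9, total=4

Final answer: 9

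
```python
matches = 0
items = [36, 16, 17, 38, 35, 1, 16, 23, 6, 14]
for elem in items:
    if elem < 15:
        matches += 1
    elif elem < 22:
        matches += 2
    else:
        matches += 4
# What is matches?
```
Trace:
  matches=0
  matches=4, elem=36
  matches=6, elem=16
  matches=8, elem=17
  matches=12, elem=38
  matches=16, elem=35
  matches=17, elem=1
  matches=19, elem=16
  matches=23, elem=23
  matches=24, elem=6
  matches=25, elem=14

Final answer: 25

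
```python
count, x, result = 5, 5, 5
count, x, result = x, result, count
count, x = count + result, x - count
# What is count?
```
Trace:
  count=5, x=5, result=5
  count=5, x=5, result=5
  count=10, x=0, result=5

Final answer: 10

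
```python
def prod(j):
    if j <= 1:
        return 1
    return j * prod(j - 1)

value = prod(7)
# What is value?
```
Call trace:
prod(j=7)
  prod(j=6)
    prod(j=5)
      prod(j=4)
        prod(j=3)
          prod(j=2)
            prod(j=1)
            -> return 1
          -> return 2
        -> return 6
      -> return 24
    -> return 120
  -> return 720
-> return 5040

Final answer: 5040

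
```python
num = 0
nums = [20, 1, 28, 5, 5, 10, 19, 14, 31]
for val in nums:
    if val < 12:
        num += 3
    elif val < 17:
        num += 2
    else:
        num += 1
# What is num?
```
Trace:
  num=0
  num=1, val=20
  num=4, val=1
  num=5, val=28
  num=8, val=5
  num=11, val=5
  num=14, val=10
  num=15, val=19
  num=17, val=14
  num=18, val=31

Final answer: 18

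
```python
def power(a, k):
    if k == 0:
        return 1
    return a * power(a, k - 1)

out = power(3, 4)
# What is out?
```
Call trace:
power(a=3, k=4)
  power(a=3, k=3)
    power(a=3, k=2)
      power(a=3, k=1)
        power(a=3, k=0)
        -> return 1
      -> return 3
    -> return 9
  -> return 27
-> return 81

Final answer: 81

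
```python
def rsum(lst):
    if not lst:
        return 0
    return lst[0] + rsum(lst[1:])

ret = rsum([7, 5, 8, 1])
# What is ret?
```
Call trace:
rsum(lst=[7, 5, 8, 1])
  rsum(lst=[5, 8, 1])
    rsum(lst=[8, 1])
      rsum(lst=[1])
        rsum(lst=[])
        -> return 0
      -> return 1
    -> return 9
  -> return 14
-> return 21

Final answer: 21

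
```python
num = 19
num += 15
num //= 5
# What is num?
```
Trace:
  num=19
  num=34
  num=6

Final answer: 6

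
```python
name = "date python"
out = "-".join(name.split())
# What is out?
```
Trace:
  name='date python'
  name='date python', out='date-python'

Final answer: 'date-python'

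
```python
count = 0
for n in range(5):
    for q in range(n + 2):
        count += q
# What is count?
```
Trace:
  count=0
  count=0, n=0, q=0
  count=1, n=0, q=1
  count=1, n=1, q=0
  count=2, n=1, q=1
  count=4, n=1, q=2
  count=4, n=2, q=0
  count=5, n=2, q=1
  count=7, n=2, q=2
  count=10, n=2, q=3
  count=10, n=3, q=0
  count=11, n=3, q=1
  count=13, n=3, q=2
  count=16, n=3, q=3
  count=20, n=3, q=4
  count=20, n=4, q=0
  count=21, n=4, q=1
  count=23, n=4, q=2
  count=26, n=4, q=3
  count=30, n=4, q=4
  count=35, n=4, q=5

Final answer: 35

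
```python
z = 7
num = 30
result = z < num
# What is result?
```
Trace:
  z=7
  z=7, num=30
  z=7, num=30, result=True

Final answer: True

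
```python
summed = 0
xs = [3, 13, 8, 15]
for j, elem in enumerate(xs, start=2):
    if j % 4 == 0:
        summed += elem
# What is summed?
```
Trace:
  summed=0
  summed=0, j=2, elem=3
  summed=0, j=3, elem=13
  summed=8, j=4, elem=8
  summed=8, j=5, elem=15

Final answer: 8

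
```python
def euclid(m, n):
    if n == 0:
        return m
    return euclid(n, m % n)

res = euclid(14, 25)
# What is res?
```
Call trace:
euclid(m=14, n=25)
  euclid(m=25, n=14)
    euclid(m=14, n=11)
      euclid(m=11, n=3)
        euclid(m=3, n=2)
          euclid(m=2, n=1)
            euclid(m=1, n=0)
            -> return 1
          -> return 1
        -> return 1
      -> return 1
    -> return 1
  -> return 1
-> return 1

Final answer: 1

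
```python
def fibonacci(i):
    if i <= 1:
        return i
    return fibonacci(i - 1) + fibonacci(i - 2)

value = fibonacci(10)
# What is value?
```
Call trace (a repeated sub-call is expanded the first time; later identical calls just restate its return value):
fibonacci(i=10)
  fibonacci(i=9)
    fibonacci(i=8)
      fibonacci(i=7)
        fibonacci(i=6)
          fibonacci(i=5)
            fibonacci(i=4)
              fibonacci(i=3)
                fibonacci(i=2)
                  fibonacci(i=1)
                  -> return 1
                  fibonacci(i=0)
                  -> return 0
                -> return 1
                fibonacci(i=1)
                -> return 1
              -> return 2
              fibonacci(i=2) -> return 1  (same call as traced above)
            -> return 3
            fibonacci(i=3) -> return 2  (same call as traced above)
          -> return 5
          fibonacci(i=4) -> return 3  (same call as traced above)
        -> return 8
        fibonacci(i=5) -> return 5  (same call as traced above)
      -> return 13
      fibonacci(i=6) -> return 8  (same call as traced above)
    -> return 21
    fibonacci(i=7) -> return 13  (same call as traced above)
  -> return 34
  fibonacci(i=8) -> return 21  (same call as traced above)
-> return 55

Final answer: 55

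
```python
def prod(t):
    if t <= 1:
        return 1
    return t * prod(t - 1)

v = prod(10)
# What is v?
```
Call trace:
prod(t=10)
  prod(t=9)
    prod(t=8)
      prod(t=7)
        prod(t=6)
          prod(t=5)
            prod(t=4)
              prod(t=3)
                prod(t=2)
                  prod(t=1)
                  -> return 1
                -> return 2
              -> return 6
            -> return 24
          -> return 120
        -> return 720
      -> return 5040
    -> return 40320
  -> return 362880
-> return 3628800

Final answer: 3628800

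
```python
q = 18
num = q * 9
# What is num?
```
Trace:
  q=18
  q=18, num=162

Final answer: 162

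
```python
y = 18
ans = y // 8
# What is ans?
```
Trace:
  y=18
  y=18, ans=2

Final answer: 2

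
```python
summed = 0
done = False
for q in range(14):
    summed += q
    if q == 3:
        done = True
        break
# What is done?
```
Trace:
  summed=0
  summed=0, done=False
  summed=0, done=False, q=0
  summed=1, done=False, q=1
  summed=3, done=False, q=2
  summed=6, done=True, q=3

Final answer: True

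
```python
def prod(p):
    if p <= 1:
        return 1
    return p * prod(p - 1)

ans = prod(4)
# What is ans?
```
Call trace:
prod(p=4)
  prod(p=3)
    prod(p=2)
      prod(p=1)
      -> return 1
    -> return 2
  -> return 6
-> return 24

Final answer: 24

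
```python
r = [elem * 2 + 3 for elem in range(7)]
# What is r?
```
Trace:
  elem=0
  elem=1
  elem=2
  elem=3
  elem=4
  elem=5
  elem=6
  r=[3, 5, 7, 9, 11, 13, 15]

Final answer: [3, 5, 7, 9, 11, 13, 15]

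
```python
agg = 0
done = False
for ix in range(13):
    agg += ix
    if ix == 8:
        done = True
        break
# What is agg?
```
Trace:
  agg=0
  agg=0, done=False
  agg=0, done=False, ix=0
  agg=1, done=False, ix=1
  agg=3, done=False, ix=2
  agg=6, done=False, ix=3
  agg=10, done=False, ix=4
  agg=15, done=False, ix=5
  agg=21, done=False, ix=6
  agg=28, done=False, ix=7
  agg=36, done=True, ix=8

Final answer: 36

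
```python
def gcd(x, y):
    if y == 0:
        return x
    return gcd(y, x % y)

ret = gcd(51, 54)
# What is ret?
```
Call trace:
gcd(x=51, y=54)
  gcd(x=54, y=51)
    gcd(x=51, y=3)
      gcd(x=3, y=0)
      -> return 3
    -> return 3
  -> return 3
-> return 3

Final answer: 3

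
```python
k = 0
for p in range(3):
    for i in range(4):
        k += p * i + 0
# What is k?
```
Trace:
  k=0
  k=0, p=0, i=0
  k=0, p=0, i=1
  k=0, p=0, i=2
  k=0, p=0, i=3
  k=0, p=1, i=0
  k=1, p=1, i=1
  k=3, p=1, i=2
  k=6, p=1, i=3
  k=6, p=2, i=0
  k=8, p=2, i=1
  k=12, p=2, i=2
  k=18, p=2, i=3

Final answer: 18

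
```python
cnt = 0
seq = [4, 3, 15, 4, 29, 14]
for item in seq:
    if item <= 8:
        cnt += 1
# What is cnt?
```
Trace:
  cnt=0
  cnt=1, item=4
  cnt=2, item=3
  cnt=2, item=15
  cnt=3, item=4
  cnt=3, item=29
  cnt=3, item=14

Final answer: 3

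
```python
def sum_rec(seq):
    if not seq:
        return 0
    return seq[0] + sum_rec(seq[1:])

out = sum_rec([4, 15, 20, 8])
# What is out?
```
Call trace:
sum_rec(seq=[4, 15, 20, 8])
  sum_rec(seq=[15, 20, 8])
    sum_rec(seq=[20, 8])
      sum_rec(seq=[8])
        sum_rec(seq=[])
        -> return 0
      -> return 8
    -> return 28
  -> return 43
-> return 47

Final answer: 47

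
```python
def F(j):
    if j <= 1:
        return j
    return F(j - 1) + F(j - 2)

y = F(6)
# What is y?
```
Call trace (a repeated sub-call is expanded the first time; later identical calls just restate its return value):
F(j=6)
  F(j=5)
    F(j=4)
      F(j=3)
        F(j=2)
          F(j=1)
          -> return 1
          F(j=0)
          -> return 0
        -> return 1
        F(j=1)
        -> return 1
      -> return 2
      F(j=2) -> return 1  (same call as traced above)
    -> return 3
    F(j=3) -> return 2  (same call as traced above)
  -> return 5
  F(j=4) -> return 3  (same call as traced above)
-> return 8

Final answer: 8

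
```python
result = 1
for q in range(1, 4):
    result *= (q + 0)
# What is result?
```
Trace:
  result=1
  result=1, q=1
  result=2, q=2
  result=6, q=3

Final answer: 6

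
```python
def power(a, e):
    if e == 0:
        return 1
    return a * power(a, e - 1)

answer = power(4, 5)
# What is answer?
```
Call trace:
power(a=4, e=5)
  power(a=4, e=4)
    power(a=4, e=3)
      power(a=4, e=2)
        power(a=4, e=1)
          power(a=4, e=0)
          -> return 1
        -> return 4
      -> return 16
    -> return 64
  -> return 256
-> return 1024

Final answer: 1024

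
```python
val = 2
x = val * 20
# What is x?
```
Trace:
  val=2
  val=2, x=40

Final answer: 40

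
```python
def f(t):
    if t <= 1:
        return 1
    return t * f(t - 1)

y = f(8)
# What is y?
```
Call trace:
f(t=8)
  f(t=7)
    f(t=6)
      f(t=5)
        f(t=4)
          f(t=3)
            f(t=2)
              f(t=1)
              -> return 1
            -> return 2
          -> return 6
        -> return 24
      -> return 120
    -> return 720
  -> return 5040
-> return 40320

Final answer: 40320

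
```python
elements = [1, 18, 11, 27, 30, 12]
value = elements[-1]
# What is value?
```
Trace:
  elements=[1, 18, 11, 27, 30, 12]
  elements=[1, 18, 11, 27, 30, 12], value=12

Final answer: 12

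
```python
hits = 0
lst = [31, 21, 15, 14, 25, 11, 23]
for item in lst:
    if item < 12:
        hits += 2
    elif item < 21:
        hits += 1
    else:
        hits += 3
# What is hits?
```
Trace:
  hits=0
  hits=3, item=31
  hits=6, item=21
  hits=7, item=15
  hits=8, item=14
  hits=11, item=25
  hits=13, item=11
  hits=16, item=23

Final answer: 16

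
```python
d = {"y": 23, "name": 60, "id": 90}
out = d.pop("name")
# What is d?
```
Trace:
  d={'y': 23, 'name': 60, 'id': 90}
  d={'y': 23, 'id': 90}, out=60

Final answer: {'y': 23, 'id': 90}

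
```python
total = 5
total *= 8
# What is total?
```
Trace:
  total=5
  total=40

Final answer: 40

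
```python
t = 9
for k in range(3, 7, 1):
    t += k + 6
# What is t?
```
Trace:
  t=9
  t=18, k=3
  t=28, k=4
  t=39, k=5
  t=51, k=6

Final answer: 51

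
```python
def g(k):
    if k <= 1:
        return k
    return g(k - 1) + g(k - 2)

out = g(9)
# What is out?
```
Call trace (a repeated sub-call is expanded the first time; later identical calls just restate its return value):
g(k=9)
  g(k=8)
    g(k=7)
      g(k=6)
        g(k=5)
          g(k=4)
            g(k=3)
              g(k=2)
                g(k=1)
                -> return 1
                g(k=0)
                -> return 0
              -> return 1
              g(k=1)
              -> return 1
            -> return 2
            g(k=2) -> return 1  (same call as traced above)
          -> return 3
          g(k=3) -> return 2  (same call as traced above)
        -> return 5
        g(k=4) -> return 3  (same call as traced above)
      -> return 8
      g(k=5) -> return 5  (same call as traced above)
    -> return 13
    g(k=6) -> return 8  (same call as traced above)
  -> return 21
  g(k=7) -> return 13  (same call as traced above)
-> return 34

Final answer: 34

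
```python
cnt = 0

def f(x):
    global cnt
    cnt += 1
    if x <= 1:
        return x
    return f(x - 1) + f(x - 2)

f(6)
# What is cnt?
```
Call trace (a repeated sub-call is expanded the first time; later identical calls just restate its return value):
f(x=6)
  f(x=5)
    f(x=4)
      f(x=3)
        f(x=2)
          f(x=1)
          -> return 1
          f(x=0)
          -> return 0
        -> return 1
        f(x=1)
        -> return 1
      -> return 2
      f(x=2) -> return 1  (same call as traced above)
    -> return 3
    f(x=3) -> return 2  (same call as traced above)
  -> return 5
  f(x=4) -> return 3  (same call as traced above)
-> return 8

cnt is incremented once per call, so count the calls in each subtree. Let C(x) = number of calls made by f(x).
C(0) = C(1) = 1 (base case, no recursion); C(x) = 1 + C(x - 1) + C(x - 2) otherwise.
C(2) = 1 + C(1) + C(0) = 1 + 1 + 1 = 3
C(3) = 1 + C(2) + C(1) = 1 + 3 + 1 = 5
C(4) = 1 + C(3) + C(2) = 1 + 5 + 3 = 9
C(5) = 1 + C(4) + C(3) = 1 + 9 + 5 = 15
C(6) = 1 + C(5) + C(4) = 1 + 15 + 9 = 25
cnt = C(6) = 25

Final answer: 25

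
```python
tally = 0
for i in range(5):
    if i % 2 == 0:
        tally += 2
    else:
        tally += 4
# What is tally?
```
Trace:
  tally=0
  tally=2, i=0
  tally=6, i=1
  tally=8, i=2
  tally=12, i=3
  tally=14, i=4

Final answer: 14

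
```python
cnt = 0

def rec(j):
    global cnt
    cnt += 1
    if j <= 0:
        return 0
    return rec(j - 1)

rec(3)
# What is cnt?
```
Call trace:
rec(j=3)
  rec(j=2)
    rec(j=1)
      rec(j=0)
      -> return 0
    -> return 0
  -> return 0
-> return 0

cnt is incremented once per call. rec is entered once for each j = 3, 2, 1, 0 (the j <= 0 call returns without recursing), i.e. 3 + 1 calls.
cnt = 4

Final answer: 4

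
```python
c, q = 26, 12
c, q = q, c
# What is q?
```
Trace:
  c=26, q=12
  c=12, q=26

Final answer: 26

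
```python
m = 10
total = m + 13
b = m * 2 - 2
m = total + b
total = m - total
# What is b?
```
Trace:
  m=10
  m=10, total=23
  m=10, total=23, b=18
  m=41, total=23, b=18
  m=41, total=18, b=18

Final answer: 18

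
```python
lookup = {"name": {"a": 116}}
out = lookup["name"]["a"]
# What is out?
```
Trace:
  lookup={'name': {'a': 116}}
  lookup={'name': {'a': 116}}, out=116

Final answer: 116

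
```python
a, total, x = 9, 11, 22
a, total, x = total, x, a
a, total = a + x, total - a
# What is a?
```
Trace:
  a=9, total=11, x=22
  a=11, total=22, x=9
  a=20, total=11, x=9

Final answer: 20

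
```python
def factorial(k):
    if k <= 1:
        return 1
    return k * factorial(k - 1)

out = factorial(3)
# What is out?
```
Call trace:
factorial(k=3)
  factorial(k=2)
    factorial(k=1)
    -> return 1
  -> return 2
-> return 6

Final answer: 6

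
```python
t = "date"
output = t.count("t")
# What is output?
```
Trace:
  t='date'
  t='date', output=1

Final answer: 1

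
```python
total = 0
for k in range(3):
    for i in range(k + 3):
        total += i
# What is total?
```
Trace:
  total=0
  total=0, k=0, i=0
  total=1, k=0, i=1
  total=3, k=0, i=2
  total=3, k=1, i=0
  total=4, k=1, i=1
  total=6, k=1, i=2
  total=9, k=1, i=3
  total=9, k=2, i=0
  total=10, k=2, i=1
  total=12, k=2, i=2
  total=15, k=2, i=3
  total=19, k=2, i=4

Final answer: 19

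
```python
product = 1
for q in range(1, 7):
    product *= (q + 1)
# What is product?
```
Trace:
  product=1
  product=2, q=1
  product=6, q=2
  product=24, q=3
  product=120, q=4
  product=720, q=5
  product=5040, q=6

Final answer: 5040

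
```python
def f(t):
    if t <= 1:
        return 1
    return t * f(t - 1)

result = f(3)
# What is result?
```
Call trace:
f(t=3)
  f(t=2)
    f(t=1)
    -> return 1
  -> return 2
-> return 6

Final answer: 6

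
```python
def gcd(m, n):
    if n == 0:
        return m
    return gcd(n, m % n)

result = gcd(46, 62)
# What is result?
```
Call trace:
gcd(m=46, n=62)
  gcd(m=62, n=46)
    gcd(m=46, n=16)
      gcd(m=16, n=14)
        gcd(m=14, n=2)
          gcd(m=2, n=0)
          -> return 2
        -> return 2
      -> return 2
    -> return 2
  -> return 2
-> return 2

Final answer: 2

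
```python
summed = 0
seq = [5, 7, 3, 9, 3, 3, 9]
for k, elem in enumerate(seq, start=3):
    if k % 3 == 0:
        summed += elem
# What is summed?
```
Trace:
  summed=0
  summed=5, k=3, elem=5
  summed=5, k=4, elem=7
  summed=5, k=5, elem=3
  summed=14, k=6, elem=9
  summed=14, k=7, elem=3
  summed=14, k=8, elem=3
  summed=23, k=9, elem=9

Final answer: 23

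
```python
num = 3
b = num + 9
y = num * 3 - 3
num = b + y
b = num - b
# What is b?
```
Trace:
  num=3
  num=3, b=12
  num=3, b=12, y=6
  num=18, b=12, y=6
  num=18, b=6, y=6

Final answer: 6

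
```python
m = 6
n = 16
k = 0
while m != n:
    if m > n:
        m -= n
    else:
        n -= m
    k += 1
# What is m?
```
Trace:
  m=6
  m=6, n=16
  m=6, n=16, k=0
  m=6, n=10, k=1
  m=6, n=4, k=2
  m=2, n=4, k=3
  m=2, n=2, k=4

Final answer: 2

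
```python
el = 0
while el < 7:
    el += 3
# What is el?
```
Trace:
  el=0
  el=3
  el=6
  el=9

Final answer: 9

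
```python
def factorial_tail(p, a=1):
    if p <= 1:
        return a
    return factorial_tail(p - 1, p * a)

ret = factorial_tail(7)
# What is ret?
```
Call trace:
factorial_tail(p=7, a=1)
  factorial_tail(p=6, a=7)
    factorial_tail(p=5, a=42)
      factorial_tail(p=4, a=210)
        factorial_tail(p=3, a=840)
          factorial_tail(p=2, a=2520)
            factorial_tail(p=1, a=5040)
            -> return 5040
          -> return 5040
        -> return 5040
      -> return 5040
    -> return 5040
  -> return 5040
-> return 5040

Final answer: 5040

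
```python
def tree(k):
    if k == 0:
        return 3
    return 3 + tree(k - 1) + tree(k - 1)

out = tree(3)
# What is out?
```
Call trace (a repeated sub-call is expanded the first time; later identical calls just restate its return value):
tree(k=3)
  tree(k=2)
    tree(k=1)
      tree(k=0)
      -> return 3
      tree(k=0)
      -> return 3
    -> return 9
    tree(k=1) -> return 9  (same call as traced above)
  -> return 21
  tree(k=2) -> return 21  (same call as traced above)
-> return 45

Final answer: 45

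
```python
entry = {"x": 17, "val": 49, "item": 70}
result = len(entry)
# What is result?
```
Trace:
  entry={'x': 17, 'val': 49, 'item': 70}
  entry={'x': 17, 'val': 49, 'item': 70}, result=3

Final answer: 3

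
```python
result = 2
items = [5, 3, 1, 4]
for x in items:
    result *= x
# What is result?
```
Trace:
  result=2
  result=10, x=5
  result=30, x=3
  result=30, x=1
  result=120, x=4

Final answer: 120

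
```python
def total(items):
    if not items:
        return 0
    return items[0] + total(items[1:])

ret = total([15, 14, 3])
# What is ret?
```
Call trace:
total(items=[15, 14, 3])
  total(items=[14, 3])
    total(items=[3])
      total(items=[])
      -> return 0
    -> return 3
  -> return 17
-> return 32

Final answer: 32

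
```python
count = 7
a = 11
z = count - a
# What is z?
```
Trace:
  count=7
  count=7, a=11
  count=7, a=11, z=-4

Final answer: -4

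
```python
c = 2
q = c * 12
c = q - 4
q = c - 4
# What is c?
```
Trace:
  c=2
  c=2, q=24
  c=20, q=24
  c=20, q=16

Final answer: 20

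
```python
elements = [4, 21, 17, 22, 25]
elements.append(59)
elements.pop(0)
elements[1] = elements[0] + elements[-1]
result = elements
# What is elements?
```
Trace:
  elements=[4, 21, 17, 22, 25]
  elements=[4, 21, 17, 22, 25, 59]
  elements=[21, 17, 22, 25, 59]
  elements=[21, 80, 22, 25, 59]
  elements=[21, 80, 22, 25, 59], result=[21, 80, 22, 25, 59]

Final answer: [21, 80, 22, 25, 59]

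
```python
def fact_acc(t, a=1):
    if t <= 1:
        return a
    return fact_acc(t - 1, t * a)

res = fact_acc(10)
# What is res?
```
Call trace:
fact_acc(t=10, a=1)
  fact_acc(t=9, a=10)
    fact_acc(t=8, a=90)
      fact_acc(t=7, a=720)
        fact_acc(t=6, a=5040)
          fact_acc(t=5, a=30240)
            fact_acc(t=4, a=151200)
              fact_acc(t=3, a=604800)
                fact_acc(t=2, a=1814400)
                  fact_acc(t=1, a=3628800)
                  -> return 3628800
                -> return 3628800
              -> return 3628800
            -> return 3628800
          -> return 3628800
        -> return 3628800
      -> return 3628800
    -> return 3628800
  -> return 3628800
-> return 3628800

Final answer: 3628800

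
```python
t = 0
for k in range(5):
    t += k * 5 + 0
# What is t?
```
Trace:
  t=0
  t=0, k=0
  t=5, k=1
  t=15, k=2
  t=30, k=3
  t=50, k=4

Final answer: 50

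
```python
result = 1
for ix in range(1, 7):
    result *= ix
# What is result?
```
Trace:
  result=1
  result=1, ix=1
  result=2, ix=2
  result=6, ix=3
  result=24, ix=4
  result=120, ix=5
  result=720, ix=6

Final answer: 720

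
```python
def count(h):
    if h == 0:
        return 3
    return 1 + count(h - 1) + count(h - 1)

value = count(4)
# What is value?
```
Call trace (a repeated sub-call is expanded the first time; later identical calls just restate its return value):
count(h=4)
  count(h=3)
    count(h=2)
      count(h=1)
        count(h=0)
        -> return 3
        count(h=0)
        -> return 3
      -> return 7
      count(h=1) -> return 7  (same call as traced above)
    -> return 15
    count(h=2) -> return 15  (same call as traced above)
  -> return 31
  count(h=3) -> return 31  (same call as traced above)
-> return 63

Final answer: 63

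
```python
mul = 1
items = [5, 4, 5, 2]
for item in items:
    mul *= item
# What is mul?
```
Trace:
  mul=1
  mul=5, item=5
  mul=20, item=4
  mul=100, item=5
  mul=200, item=2

Final answer: 200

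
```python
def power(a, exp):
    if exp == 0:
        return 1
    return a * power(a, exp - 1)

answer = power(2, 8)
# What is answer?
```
Call trace:
power(a=2, exp=8)
  power(a=2, exp=7)
    power(a=2, exp=6)
      power(a=2, exp=5)
        power(a=2, exp=4)
          power(a=2, exp=3)
            power(a=2, exp=2)
              power(a=2, exp=1)
                power(a=2, exp=0)
                -> return 1
              -> return 2
            -> return 4
          -> return 8
        -> return 16
      -> return 32
    -> return 64
  -> return 128
-> return 256

Final answer: 256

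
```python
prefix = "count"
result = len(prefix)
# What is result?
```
Trace:
  prefix='count'
  prefix='count', result=5

Final answer: 5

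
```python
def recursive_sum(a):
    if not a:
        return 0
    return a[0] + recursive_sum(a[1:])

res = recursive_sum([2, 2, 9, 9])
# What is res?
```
Call trace:
recursive_sum(a=[2, 2, 9, 9])
  recursive_sum(a=[2, 9, 9])
    recursive_sum(a=[9, 9])
      recursive_sum(a=[9])
        recursive_sum(a=[])
        -> return 0
      -> return 9
    -> return 18
  -> return 20
-> return 22

Final answer: 22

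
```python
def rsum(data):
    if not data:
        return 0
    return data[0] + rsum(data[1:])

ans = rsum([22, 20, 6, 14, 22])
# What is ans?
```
Call trace:
rsum(data=[22, 20, 6, 14, 22])
  rsum(data=[20, 6, 14, 22])
    rsum(data=[6, 14, 22])
      rsum(data=[14, 22])
        rsum(data=[22])
          rsum(data=[])
          -> return 0
        -> return 22
      -> return 36
    -> return 42
  -> return 62
-> return 84

Final answer: 84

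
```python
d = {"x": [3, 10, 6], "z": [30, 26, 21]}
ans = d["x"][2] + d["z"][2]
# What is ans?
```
Trace:
  d={'x': [3, 10, 6], 'z': [30, 26, 21]}
  d={'x': [3, 10, 6], 'z': [30, 26, 21]}, ans=27

Final answer: 27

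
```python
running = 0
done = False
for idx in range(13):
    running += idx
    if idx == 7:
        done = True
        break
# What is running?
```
Trace:
  running=0
  running=0, done=False
  running=0, done=False, idx=0
  running=1, done=False, idx=1
  running=3, done=False, idx=2
  running=6, done=False, idx=3
  running=10, done=False, idx=4
  running=15, done=False, idx=5
  running=21, done=False, idx=6
  running=28, done=True, idx=7

Final answer: 28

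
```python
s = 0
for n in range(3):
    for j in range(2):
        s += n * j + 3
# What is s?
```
Trace:
  s=0
  s=3, n=0, j=0
  s=6, n=0, j=1
  s=9, n=1, j=0
  s=13, n=1, j=1
  s=16, n=2, j=0
  s=21, n=2, j=1

Final answer: 21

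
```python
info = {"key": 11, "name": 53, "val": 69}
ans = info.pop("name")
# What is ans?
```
Trace:
  info={'key': 11, 'name': 53, 'val': 69}
  info={'key': 11, 'val': 69}, ans=53

Final answer: 53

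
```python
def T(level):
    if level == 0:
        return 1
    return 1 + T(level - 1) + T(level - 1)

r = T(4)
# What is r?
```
Call trace (a repeated sub-call is expanded the first time; later identical calls just restate its return value):
T(level=4)
  T(level=3)
    T(level=2)
      T(level=1)
        T(level=0)
        -> return 1
        T(level=0)
        -> return 1
      -> return 3
      T(level=1) -> return 3  (same call as traced above)
    -> return 7
    T(level=2) -> return 7  (same call as traced above)
  -> return 15
  T(level=3) -> return 15  (same call as traced above)
-> return 31

Final answer: 31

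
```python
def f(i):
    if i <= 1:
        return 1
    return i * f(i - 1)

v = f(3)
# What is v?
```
Call trace:
f(i=3)
  f(i=2)
    f(i=1)
    -> return 1
  -> return 2
-> return 6

Final answer: 6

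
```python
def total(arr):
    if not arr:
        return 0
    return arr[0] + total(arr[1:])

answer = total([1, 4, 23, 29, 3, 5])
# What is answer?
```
Call trace:
total(arr=[1, 4, 23, 29, 3, 5])
  total(arr=[4, 23, 29, 3, 5])
    total(arr=[23, 29, 3, 5])
      total(arr=[29, 3, 5])
        total(arr=[3, 5])
          total(arr=[5])
            total(arr=[])
            -> return 0
          -> return 5
        -> return 8
      -> return 37
    -> return 60
  -> return 64
-> return 65

Final answer: 65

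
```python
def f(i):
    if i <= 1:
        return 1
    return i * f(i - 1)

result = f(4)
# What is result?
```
Call trace:
f(i=4)
  f(i=3)
    f(i=2)
      f(i=1)
      -> return 1
    -> return 2
  -> return 6
-> return 24

Final answer: 24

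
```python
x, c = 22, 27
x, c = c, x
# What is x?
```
Trace:
  x=22, c=27
  x=27, c=22

Final answer: 27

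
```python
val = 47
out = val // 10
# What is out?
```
Trace:
  val=47
  val=47, out=4

Final answer: 4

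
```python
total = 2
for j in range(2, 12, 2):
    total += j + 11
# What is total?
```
Trace:
  total=2
  total=15, j=2
  total=30, j=4
  total=47, j=6
  total=66, j=8
  total=87, j=10

Final answer: 87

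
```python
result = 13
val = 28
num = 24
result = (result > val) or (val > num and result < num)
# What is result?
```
Trace:
  result=13
  result=13, val=28
  result=13, val=28, num=24
  result=True, val=28, num=24

Final answer: True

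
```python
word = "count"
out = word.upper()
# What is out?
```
Trace:
  word='count'
  word='count', out='COUNT'

Final answer: 'COUNT'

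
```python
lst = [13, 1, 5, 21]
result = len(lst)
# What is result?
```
Trace:
  lst=[13, 1, 5, 21]
  lst=[13, 1, 5, 21], result=4

Final answer: 4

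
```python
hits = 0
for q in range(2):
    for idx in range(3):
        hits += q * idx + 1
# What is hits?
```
Trace:
  hits=0
  hits=1, q=0, idx=0
  hits=2, q=0, idx=1
  hits=3, q=0, idx=2
  hits=4, q=1, idx=0
  hits=6, q=1, idx=1
  hits=9, q=1, idx=2

Final answer: 9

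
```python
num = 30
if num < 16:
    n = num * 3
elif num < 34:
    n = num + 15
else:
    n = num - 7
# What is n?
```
Trace:
  num=30
  num=30, n=45

Final answer: 45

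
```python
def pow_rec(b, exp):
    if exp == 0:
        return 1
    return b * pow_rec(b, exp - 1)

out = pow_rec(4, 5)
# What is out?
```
Call trace:
pow_rec(b=4, exp=5)
  pow_rec(b=4, exp=4)
    pow_rec(b=4, exp=3)
      pow_rec(b=4, exp=2)
        pow_rec(b=4, exp=1)
          pow_rec(b=4, exp=0)
          -> return 1
        -> return 4
      -> return 16
    -> return 64
  -> return 256
-> return 1024

Final answer: 1024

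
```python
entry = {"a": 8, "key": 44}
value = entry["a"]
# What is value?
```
Trace:
  entry={'a': 8, 'key': 44}
  entry={'a': 8, 'key': 44}, value=8

Final answer: 8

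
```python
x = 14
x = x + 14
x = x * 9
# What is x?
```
Trace:
  x=14
  x=28
  x=252

Final answer: 252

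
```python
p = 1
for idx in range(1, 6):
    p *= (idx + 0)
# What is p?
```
Trace:
  p=1
  p=1, idx=1
  p=2, idx=2
  p=6, idx=3
  p=24, idx=4
  p=120, idx=5

Final answer: 120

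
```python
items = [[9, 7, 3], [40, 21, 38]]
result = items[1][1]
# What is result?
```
Trace:
  items=[[9, 7, 3], [40, 21, 38]]
  items=[[9, 7, 3], [40, 21, 38]], result=21

Final answer: 21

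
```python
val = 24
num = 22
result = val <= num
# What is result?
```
Trace:
  val=24
  val=24, num=22
  val=24, num=22, result=False

Final answer: False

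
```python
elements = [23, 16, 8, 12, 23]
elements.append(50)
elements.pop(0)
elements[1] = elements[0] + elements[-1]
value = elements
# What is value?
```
Trace:
  elements=[23, 16, 8, 12, 23]
  elements=[23, 16, 8, 12, 23, 50]
  elements=[16, 8, 12, 23, 50]
  elements=[16, 66, 12, 23, 50]
  elements=[16, 66, 12, 23, 50], value=[16, 66, 12, 23, 50]

Final answer: [16, 66, 12, 23, 50]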